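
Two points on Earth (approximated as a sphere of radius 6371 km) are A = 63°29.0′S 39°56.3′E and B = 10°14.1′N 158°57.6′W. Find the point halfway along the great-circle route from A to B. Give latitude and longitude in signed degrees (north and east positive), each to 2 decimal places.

-51.03°, -173.40°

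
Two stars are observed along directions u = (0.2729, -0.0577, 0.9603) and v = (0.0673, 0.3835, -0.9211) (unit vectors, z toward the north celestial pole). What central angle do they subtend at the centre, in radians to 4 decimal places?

u·v = -0.8883; |u| = 1.0000, |v| = 1.0000.
cos θ = (u·v)/(|u||v|) = -0.8883, so θ = 2.6644 rad.

2.6644 rad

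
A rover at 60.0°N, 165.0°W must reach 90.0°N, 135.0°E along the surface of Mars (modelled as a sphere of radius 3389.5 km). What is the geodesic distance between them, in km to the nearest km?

1775 km

Let φ₁ = 1.0472 rad, φ₂ = 1.5708 rad, and Δλ = -1.0472 rad.
cos c = sin φ₁ sin φ₂ + cos φ₁ cos φ₂ cos Δλ = (0.8660)(1.0000) + (0.5000)(0.0000)(0.5000) = 0.86603,
so c = arccos(0.86603) = 0.52360 rad.
Distance = R·c = 3389.5 × 0.5236 ≈ 1775 km.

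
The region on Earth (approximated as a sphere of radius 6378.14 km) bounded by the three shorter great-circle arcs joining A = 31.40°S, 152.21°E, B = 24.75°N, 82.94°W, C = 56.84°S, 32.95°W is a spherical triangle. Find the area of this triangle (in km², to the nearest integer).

98767694 km²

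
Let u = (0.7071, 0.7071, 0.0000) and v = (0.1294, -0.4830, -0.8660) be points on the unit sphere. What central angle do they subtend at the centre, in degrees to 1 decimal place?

u·v = -0.2500; |u| = 1.0000, |v| = 1.0000.
cos θ = (u·v)/(|u||v|) = -0.2500, so θ = 104.5°.

104.5°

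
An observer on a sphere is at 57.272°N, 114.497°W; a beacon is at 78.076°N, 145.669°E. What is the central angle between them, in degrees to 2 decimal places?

36.48°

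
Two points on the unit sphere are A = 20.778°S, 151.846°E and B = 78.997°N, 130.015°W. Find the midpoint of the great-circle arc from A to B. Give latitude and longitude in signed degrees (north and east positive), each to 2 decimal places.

The central angle between A and B is δ = 1.8876 rad.
With f = 0.5, the slerp weights are sin((1−f)δ)/sin δ = 0.8522 and sin(fδ)/sin δ = 0.8522.
Weighted sum of the unit vectors: (0.8522)·(-0.8243,0.4412,-0.3547) + (0.8522)·(-0.1227,-0.1462,0.9816) = (-0.8071, 0.2514, 0.5342).
Converting back: φ = atan2(z, √(x²+y²)) = 32.29°, λ = atan2(y, x) = 162.70°.

32.29°, 162.70°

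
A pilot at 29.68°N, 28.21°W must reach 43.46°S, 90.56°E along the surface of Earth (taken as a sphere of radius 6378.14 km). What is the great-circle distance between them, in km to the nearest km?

14483 km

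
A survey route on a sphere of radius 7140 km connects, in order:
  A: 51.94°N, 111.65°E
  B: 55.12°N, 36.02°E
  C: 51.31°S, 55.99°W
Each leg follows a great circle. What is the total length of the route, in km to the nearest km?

Leg A→B: central angle 0.7475 rad, distance 5336.9 km.
Leg B→C: central angle 2.2821 rad, distance 16294.5 km.
Total: 5336.9 + 16294.5 ≈ 21631 km.

21631 km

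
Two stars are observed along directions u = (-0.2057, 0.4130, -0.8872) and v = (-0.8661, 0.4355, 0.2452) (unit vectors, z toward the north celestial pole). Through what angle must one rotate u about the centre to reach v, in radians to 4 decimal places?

u·v = 0.1405; |u| = 1.0000, |v| = 1.0000.
cos θ = (u·v)/(|u||v|) = 0.1405, so θ = 1.4298 rad.

1.4298 rad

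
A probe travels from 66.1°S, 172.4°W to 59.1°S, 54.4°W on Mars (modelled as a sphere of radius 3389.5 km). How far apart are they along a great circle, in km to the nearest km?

2758 km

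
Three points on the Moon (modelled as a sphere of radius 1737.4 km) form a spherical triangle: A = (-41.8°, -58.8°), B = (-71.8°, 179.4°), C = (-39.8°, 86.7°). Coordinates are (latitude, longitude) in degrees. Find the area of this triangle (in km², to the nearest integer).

Side lengths (central angles): a = 0.9313, b = 1.6162, c = 1.0350 rad; semiperimeter s = 1.7913.
By l'Huilier's theorem, tan(E/4) = √[tan(s/2) tan((s−a)/2) tan((s−b)/2) tan((s−c)/2)], giving spherical excess E = 0.5615 rad.
Area = E·R² = 0.5615 × (1737.4)² ≈ 1694970 km².

1694970 km²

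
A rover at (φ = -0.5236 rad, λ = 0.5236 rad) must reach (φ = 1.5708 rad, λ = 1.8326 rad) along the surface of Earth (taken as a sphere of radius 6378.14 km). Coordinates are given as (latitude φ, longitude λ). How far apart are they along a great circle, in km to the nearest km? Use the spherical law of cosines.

Let φ₁ = -0.5236 rad, φ₂ = 1.5708 rad, and Δλ = 1.3090 rad.
cos c = sin φ₁ sin φ₂ + cos φ₁ cos φ₂ cos Δλ = (-0.5000)(1.0000) + (0.8660)(-0.0000)(0.2588) = -0.50000,
so c = arccos(-0.50000) = 2.09440 rad.
Distance = R·c = 6378.14 × 2.0944 ≈ 13358 km.

13358 km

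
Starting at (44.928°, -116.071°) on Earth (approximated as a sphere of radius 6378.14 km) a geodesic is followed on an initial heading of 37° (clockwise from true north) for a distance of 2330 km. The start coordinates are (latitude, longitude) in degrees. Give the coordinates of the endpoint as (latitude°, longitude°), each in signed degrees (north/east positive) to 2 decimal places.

59.50°, -91.01°

Angular distance δ = d/R = 2330/6378.14 = 0.36531 rad; initial bearing θ = 0.6458 rad.
sin φ₂ = sin φ₁ cos δ + cos φ₁ sin δ cos θ = (0.7062)(0.9340) + (0.7080)(0.3572)(0.7986) = 0.8616, so φ₂ = 59.50°.
Δλ = atan2(sin θ sin δ cos φ₁, cos δ − sin φ₁ sin φ₂) = atan2(0.1522, 0.3255) = 25.060°.
λ₂ = -116.071° + 25.060° = -91.01°.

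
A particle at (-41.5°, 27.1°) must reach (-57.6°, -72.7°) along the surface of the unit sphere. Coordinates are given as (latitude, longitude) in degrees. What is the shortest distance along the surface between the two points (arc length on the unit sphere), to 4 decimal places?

1.0574

With latitudes φ₁ = -41.500°, φ₂ = -57.600° and longitude difference Δλ = -99.800°:
Haversine: a = sin²(Δφ/2) + cos φ₁ cos φ₂ sin²(Δλ/2) = 0.0196 + (0.7490)(0.5358)(0.5851) = 0.25442.
Central angle c = 2·arcsin(√a) = 1.05737 rad.
On the unit sphere the arc length equals the central angle: 1.0574.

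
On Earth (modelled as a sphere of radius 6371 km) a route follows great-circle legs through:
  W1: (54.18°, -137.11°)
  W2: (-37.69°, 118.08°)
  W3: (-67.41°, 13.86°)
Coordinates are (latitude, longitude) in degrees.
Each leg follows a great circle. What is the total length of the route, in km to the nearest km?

Leg W1→W2: central angle 2.2321 rad, distance 14220.6 km.
Leg W2→W3: central angle 1.0589 rad, distance 6746.4 km.
Total: 14220.6 + 6746.4 ≈ 20967 km.

20967 km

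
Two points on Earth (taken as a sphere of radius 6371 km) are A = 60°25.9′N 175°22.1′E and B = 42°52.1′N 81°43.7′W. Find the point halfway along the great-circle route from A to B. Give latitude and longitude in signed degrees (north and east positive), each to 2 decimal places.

The central angle between A and B is δ = 1.0345 rad.
With f = 0.5, the slerp weights are sin((1−f)δ)/sin δ = 0.5753 and sin(fδ)/sin δ = 0.5753.
Weighted sum of the unit vectors: (0.5753)·(-0.4918,0.0398,0.8698) + (0.5753)·(0.1054,-0.7253,0.6803) = (-0.2223, -0.3943, 0.8917).
Converting back: φ = atan2(z, √(x²+y²)) = 63.09°, λ = atan2(y, x) = -119.41°.

63.09°, -119.41°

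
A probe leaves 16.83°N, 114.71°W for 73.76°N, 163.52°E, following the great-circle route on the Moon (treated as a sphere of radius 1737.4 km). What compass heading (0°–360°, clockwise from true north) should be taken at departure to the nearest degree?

343°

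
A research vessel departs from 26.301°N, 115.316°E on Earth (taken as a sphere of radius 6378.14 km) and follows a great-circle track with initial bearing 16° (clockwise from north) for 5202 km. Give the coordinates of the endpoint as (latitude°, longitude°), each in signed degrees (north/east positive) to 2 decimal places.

Angular distance δ = d/R = 5202/6378.14 = 0.81560 rad; initial bearing θ = 0.2793 rad.
sin φ₂ = sin φ₁ cos δ + cos φ₁ sin δ cos θ = (0.4431)(0.6854) + (0.8965)(0.7281)(0.9613) = 0.9312, so φ₂ = 68.62°.
Δλ = atan2(sin θ sin δ cos φ₁, cos δ − sin φ₁ sin φ₂) = atan2(0.1799, 0.2728) = 33.403°.
λ₂ = 115.316° + 33.403° = 148.72°.

68.62°, 148.72°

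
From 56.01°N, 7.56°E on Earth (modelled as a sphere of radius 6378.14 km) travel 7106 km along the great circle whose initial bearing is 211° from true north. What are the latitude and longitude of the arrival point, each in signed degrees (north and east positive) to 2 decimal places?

Angular distance δ = d/R = 7106/6378.14 = 1.11412 rad; initial bearing θ = 3.6826 rad.
sin φ₂ = sin φ₁ cos δ + cos φ₁ sin δ cos θ = (0.8291)(0.4410) + (0.5590)(0.8975)(-0.8572) = -0.0645, so φ₂ = -3.70°.
Δλ = atan2(sin θ sin δ cos φ₁, cos δ − sin φ₁ sin φ₂) = atan2(-0.2584, 0.4944) = -27.595°.
λ₂ = 7.560° − 27.595° = -20.04°.

-3.70°, -20.04°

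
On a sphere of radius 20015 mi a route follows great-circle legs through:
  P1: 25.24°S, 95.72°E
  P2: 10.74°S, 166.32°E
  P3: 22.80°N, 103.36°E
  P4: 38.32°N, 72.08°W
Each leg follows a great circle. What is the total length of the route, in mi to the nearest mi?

Leg P1→P2: central angle 1.1868 rad, distance 23753.4 mi.
Leg P2→P3: central angle 1.2244 rad, distance 24505.8 mi.
Leg P3→P4: central angle 2.0722 rad, distance 41475.8 mi.
Total: 23753.4 + 24505.8 + 41475.8 ≈ 89735 mi.

89735 mi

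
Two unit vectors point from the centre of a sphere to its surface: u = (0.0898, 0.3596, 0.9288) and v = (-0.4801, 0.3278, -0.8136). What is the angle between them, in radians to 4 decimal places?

u·v = -0.6809; |u| = 1.0000, |v| = 0.9999.
cos θ = (u·v)/(|u||v|) = -0.6809, so θ = 2.3198 rad.

2.3198 rad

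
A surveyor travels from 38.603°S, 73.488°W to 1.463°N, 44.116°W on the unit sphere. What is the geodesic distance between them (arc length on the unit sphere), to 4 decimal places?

0.8435

Let φ₁ = -0.6737 rad, φ₂ = 0.0255 rad, and Δλ = 0.5126 rad.
Haversine: a = sin²(Δφ/2) + cos φ₁ cos φ₂ sin²(Δλ/2) = 0.1173 + (0.7815)(0.9997)(0.0643) = 0.16756.
Central angle c = 2·arcsin(√a) = 0.84346 rad.
On the unit sphere the arc length equals the central angle: 0.8435.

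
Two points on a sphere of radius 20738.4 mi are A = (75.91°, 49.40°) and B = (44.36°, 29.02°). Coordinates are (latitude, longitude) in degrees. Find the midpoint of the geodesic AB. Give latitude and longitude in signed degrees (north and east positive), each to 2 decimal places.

Central angle δ = 0.5711 rad. Interpolating on the sphere with fraction f = 0.5:
P = [sin((1−f)δ)·A + sin(fδ)·B] / sin δ = 0.5211·A + 0.5211·B in Cartesian coordinates,
giving P = (0.4084, 0.2771, 0.8698), i.e. latitude 60.43°, longitude 34.16°.

60.43°, 34.16°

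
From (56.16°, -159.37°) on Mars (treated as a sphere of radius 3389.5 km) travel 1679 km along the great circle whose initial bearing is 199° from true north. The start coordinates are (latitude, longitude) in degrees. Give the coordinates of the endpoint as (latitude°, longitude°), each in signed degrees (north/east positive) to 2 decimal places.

Angular distance δ = d/R = 1679/3389.5 = 0.49535 rad; initial bearing θ = 3.4732 rad.
sin φ₂ = sin φ₁ cos δ + cos φ₁ sin δ cos θ = (0.8306)(0.8798) + (0.5569)(0.4753)(-0.9455) = 0.4805, so φ₂ = 28.72°.
Δλ = atan2(sin θ sin δ cos φ₁, cos δ − sin φ₁ sin φ₂) = atan2(-0.0862, 0.4807) = -10.164°.
λ₂ = -159.370° − 10.164° = -169.53°.

28.72°, -169.53°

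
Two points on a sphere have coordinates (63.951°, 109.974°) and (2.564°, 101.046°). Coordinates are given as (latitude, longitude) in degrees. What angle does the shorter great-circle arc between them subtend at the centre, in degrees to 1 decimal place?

In radians: φ₁ = 1.1162, φ₂ = 0.0448, Δλ = -8.928° = -0.1558 rad.
cos c = sin φ₁ sin φ₂ + cos φ₁ cos φ₂ cos Δλ = (0.8984)(0.0447) + (0.4391)(0.9990)(0.9879) = 0.47358,
so c = arccos(0.47358) = 1.07745 rad.
So the angular separation is 61.7°.

61.7°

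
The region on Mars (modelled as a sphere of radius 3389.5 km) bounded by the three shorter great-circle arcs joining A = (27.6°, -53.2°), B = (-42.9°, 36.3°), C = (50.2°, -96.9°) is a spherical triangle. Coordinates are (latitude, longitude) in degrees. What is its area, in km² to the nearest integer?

2748017 km²

Side lengths (central angles): a = 2.5754, b = 0.6981, c = 1.8857 rad; semiperimeter s = 2.5796.
By l'Huilier's theorem, tan(E/4) = √[tan(s/2) tan((s−a)/2) tan((s−b)/2) tan((s−c)/2)], giving spherical excess E = 0.2392 rad.
Area = E·R² = 0.2392 × (3389.5)² ≈ 2748017 km².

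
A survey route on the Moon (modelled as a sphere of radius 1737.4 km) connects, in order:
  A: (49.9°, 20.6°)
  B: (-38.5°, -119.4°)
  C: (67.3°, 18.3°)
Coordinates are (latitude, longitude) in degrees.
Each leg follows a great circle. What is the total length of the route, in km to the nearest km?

8869 km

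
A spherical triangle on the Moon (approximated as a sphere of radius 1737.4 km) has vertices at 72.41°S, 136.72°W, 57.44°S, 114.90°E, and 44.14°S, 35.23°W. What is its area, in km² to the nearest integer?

1069595 km²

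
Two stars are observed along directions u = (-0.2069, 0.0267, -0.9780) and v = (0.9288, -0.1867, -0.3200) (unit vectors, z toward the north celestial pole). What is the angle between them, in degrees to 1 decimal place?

u·v = 0.1158; |u| = 1.0000, |v| = 1.0000.
cos θ = (u·v)/(|u||v|) = 0.1158, so θ = 83.3°.

83.3°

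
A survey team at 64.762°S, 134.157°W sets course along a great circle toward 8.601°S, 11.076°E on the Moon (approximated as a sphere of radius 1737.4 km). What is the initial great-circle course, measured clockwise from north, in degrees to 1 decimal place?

With φ₁ = -1.1303, φ₂ = -0.1501, Δλ = 2.5348 rad, the forward-azimuth formula gives
θ = atan2( sin Δλ cos φ₂ , cos φ₁ sin φ₂ − sin φ₁ cos φ₂ cos Δλ ) = atan2(0.5638, -0.7985) = 144.77°.
So the initial bearing is 144.8°.

144.8°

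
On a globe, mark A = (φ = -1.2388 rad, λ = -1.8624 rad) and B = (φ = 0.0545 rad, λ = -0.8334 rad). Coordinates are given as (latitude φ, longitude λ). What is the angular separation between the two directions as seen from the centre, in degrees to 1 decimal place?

83.3°

Let φ₁ = -1.2388 rad, φ₂ = 0.0545 rad, and Δλ = 1.0290 rad.
Haversine: a = sin²(Δφ/2) + cos φ₁ cos φ₂ sin²(Δλ/2) = 0.3630 + (0.3259)(0.9985)(0.2422) = 0.44184.
Central angle c = 2·arcsin(√a) = 1.45421 rad.
So the angular separation is 83.3°.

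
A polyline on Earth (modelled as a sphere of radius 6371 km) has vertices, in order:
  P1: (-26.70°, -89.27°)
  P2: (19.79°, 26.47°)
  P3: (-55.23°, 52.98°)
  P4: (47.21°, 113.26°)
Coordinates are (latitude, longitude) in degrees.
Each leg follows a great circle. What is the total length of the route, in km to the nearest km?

34886 km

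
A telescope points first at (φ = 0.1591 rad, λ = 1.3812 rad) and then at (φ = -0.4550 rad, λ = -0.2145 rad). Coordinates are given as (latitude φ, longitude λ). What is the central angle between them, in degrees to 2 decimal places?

With latitudes φ₁ = 9.116°, φ₂ = -26.070° and longitude difference Δλ = -91.427°:
Haversine: a = sin²(Δφ/2) + cos φ₁ cos φ₂ sin²(Δλ/2) = 0.0914 + (0.9874)(0.8983)(0.5125) = 0.54585.
Central angle c = 2·arcsin(√a) = 1.66263 rad.
So the angular separation is 95.26°.

95.26°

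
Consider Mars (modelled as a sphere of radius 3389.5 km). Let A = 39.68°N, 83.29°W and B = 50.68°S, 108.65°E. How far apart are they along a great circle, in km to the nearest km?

9831 km

With latitudes φ₁ = 39.680°, φ₂ = -50.680° and longitude difference Δλ = -168.060°:
cos c = sin φ₁ sin φ₂ + cos φ₁ cos φ₂ cos Δλ = (0.6385)(-0.7736) + (0.7696)(0.6337)(-0.9784) = -0.97108,
so c = arccos(-0.97108) = 2.90049 rad.
Distance = R·c = 3389.5 × 2.9005 ≈ 9831 km.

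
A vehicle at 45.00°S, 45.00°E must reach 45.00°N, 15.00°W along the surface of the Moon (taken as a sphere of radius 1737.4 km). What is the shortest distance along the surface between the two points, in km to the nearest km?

In radians: φ₁ = -0.7854, φ₂ = 0.7854, Δλ = -60.000° = -1.0472 rad.
cos c = sin φ₁ sin φ₂ + cos φ₁ cos φ₂ cos Δλ = (-0.7071)(0.7071) + (0.7071)(0.7071)(0.5000) = -0.25000,
so c = arccos(-0.25000) = 1.82348 rad.
Distance = R·c = 1737.4 × 1.8235 ≈ 3168 km.

3168 km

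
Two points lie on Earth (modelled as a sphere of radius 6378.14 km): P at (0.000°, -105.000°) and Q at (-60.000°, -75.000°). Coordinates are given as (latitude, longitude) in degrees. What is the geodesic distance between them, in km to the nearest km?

7162 km

With latitudes φ₁ = 0.000°, φ₂ = -60.000° and longitude difference Δλ = 30.000°:
Haversine: a = sin²(Δφ/2) + cos φ₁ cos φ₂ sin²(Δλ/2) = 0.2500 + (1.0000)(0.5000)(0.0670) = 0.28349.
Central angle c = 2·arcsin(√a) = 1.12296 rad.
Distance = R·c = 6378.14 × 1.1230 ≈ 7162 km.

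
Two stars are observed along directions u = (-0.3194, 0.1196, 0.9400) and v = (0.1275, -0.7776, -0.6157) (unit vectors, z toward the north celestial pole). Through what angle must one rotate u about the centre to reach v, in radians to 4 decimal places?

2.3639 rad

u·v = -0.7125; |u| = 1.0000, |v| = 1.0000.
cos θ = (u·v)/(|u||v|) = -0.7125, so θ = 2.3639 rad.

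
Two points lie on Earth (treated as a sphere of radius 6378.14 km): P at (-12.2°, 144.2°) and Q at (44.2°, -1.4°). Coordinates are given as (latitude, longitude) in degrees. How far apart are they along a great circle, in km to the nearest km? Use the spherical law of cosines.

15196 km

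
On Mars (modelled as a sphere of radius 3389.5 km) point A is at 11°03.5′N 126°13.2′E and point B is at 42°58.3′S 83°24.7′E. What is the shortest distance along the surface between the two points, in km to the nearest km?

With latitudes φ₁ = 11.058°, φ₂ = -42.972° and longitude difference Δλ = -42.808°:
Haversine: a = sin²(Δφ/2) + cos φ₁ cos φ₂ sin²(Δλ/2) = 0.2063 + (0.9814)(0.7317)(0.1332) = 0.30196.
Central angle c = 2·arcsin(√a) = 1.16355 rad.
Distance = R·c = 3389.5 × 1.1636 ≈ 3944 km.

3944 km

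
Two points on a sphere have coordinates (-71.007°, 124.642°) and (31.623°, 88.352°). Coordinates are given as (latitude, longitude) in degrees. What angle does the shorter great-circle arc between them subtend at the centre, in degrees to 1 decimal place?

In radians: φ₁ = -1.2393, φ₂ = 0.5519, Δλ = -36.290° = -0.6334 rad.
Haversine: a = sin²(Δφ/2) + cos φ₁ cos φ₂ sin²(Δλ/2) = 0.6093 + (0.3255)(0.8515)(0.0970) = 0.63620.
Central angle c = 2·arcsin(√a) = 1.84669 rad.
So the angular separation is 105.8°.

105.8°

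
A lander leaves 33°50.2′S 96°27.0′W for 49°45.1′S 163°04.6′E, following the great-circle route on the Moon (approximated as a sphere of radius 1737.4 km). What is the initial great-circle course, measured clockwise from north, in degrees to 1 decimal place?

222.3°

Δλ = -100.473° = -1.7536 rad.
y = sin Δλ · cos φ₂ = (-0.9833)(0.6461) = -0.6353
x = cos φ₁ sin φ₂ − sin φ₁ cos φ₂ cos Δλ = (0.8306)(-0.7633) − (-0.5568)(0.6461)(-0.1818) = -0.6994
θ = atan2(y, x) = -137.75°; adding 360° gives 222.3°.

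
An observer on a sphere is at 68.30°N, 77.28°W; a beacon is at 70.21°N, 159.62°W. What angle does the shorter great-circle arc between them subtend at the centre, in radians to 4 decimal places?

0.4714 rad

In radians: φ₁ = 1.1921, φ₂ = 1.2254, Δλ = -82.340° = -1.4371 rad.
Haversine: a = sin²(Δφ/2) + cos φ₁ cos φ₂ sin²(Δλ/2) = 0.0003 + (0.3697)(0.3386)(0.4334) = 0.05453.
Central angle c = 2·arcsin(√a) = 0.47138 rad.
So the angular separation is 0.4714 rad.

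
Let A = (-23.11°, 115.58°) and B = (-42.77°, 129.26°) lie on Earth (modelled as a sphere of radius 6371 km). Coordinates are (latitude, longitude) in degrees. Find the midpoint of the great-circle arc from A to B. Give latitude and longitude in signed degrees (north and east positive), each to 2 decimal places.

Central angle δ = 0.3962 rad. Interpolating on the sphere with fraction f = 0.5:
P = [sin((1−f)δ)·A + sin(fδ)·B] / sin δ = 0.5100·A + 0.5100·B in Cartesian coordinates,
giving P = (-0.4394, 0.7129, -0.5465), i.e. latitude -33.12°, longitude 121.65°.

-33.12°, 121.65°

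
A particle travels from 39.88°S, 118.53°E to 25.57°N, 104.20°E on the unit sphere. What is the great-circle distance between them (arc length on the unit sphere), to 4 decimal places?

Let φ₁ = -0.6960 rad, φ₂ = 0.4463 rad, and Δλ = -0.2501 rad.
cos c = sin φ₁ sin φ₂ + cos φ₁ cos φ₂ cos Δλ = (-0.6412)(0.4316) + (0.7674)(0.9021)(0.9689) = 0.39395,
so c = arccos(0.39395) = 1.16587 rad.
On the unit sphere the arc length equals the central angle: 1.1659.

1.1659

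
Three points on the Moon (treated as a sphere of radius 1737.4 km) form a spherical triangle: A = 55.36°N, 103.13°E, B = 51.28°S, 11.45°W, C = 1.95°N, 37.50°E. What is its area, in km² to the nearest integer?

189236 km²

Side lengths (central angles): a = 1.1767, b = 1.3053, c = 2.4813 rad; semiperimeter s = 2.4816.
By l'Huilier's theorem, tan(E/4) = √[tan(s/2) tan((s−a)/2) tan((s−b)/2) tan((s−c)/2)], giving spherical excess E = 0.0627 rad.
Area = E·R² = 0.0627 × (1737.4)² ≈ 189236 km².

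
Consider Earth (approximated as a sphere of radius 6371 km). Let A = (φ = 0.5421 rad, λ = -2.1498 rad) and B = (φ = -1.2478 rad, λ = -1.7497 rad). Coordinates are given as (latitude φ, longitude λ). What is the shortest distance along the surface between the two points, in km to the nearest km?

In radians: φ₁ = 0.5421, φ₂ = -1.2478, Δλ = 22.924° = 0.4001 rad.
Haversine: a = sin²(Δφ/2) + cos φ₁ cos φ₂ sin²(Δλ/2) = 0.6087 + (0.8566)(0.3174)(0.0395) = 0.61941.
Central angle c = 2·arcsin(√a) = 1.81196 rad.
Distance = R·c = 6371 × 1.8120 ≈ 11544 km.

11544 km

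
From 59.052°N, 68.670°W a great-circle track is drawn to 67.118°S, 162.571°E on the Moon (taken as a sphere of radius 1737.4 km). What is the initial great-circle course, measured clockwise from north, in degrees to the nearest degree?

Δλ = -128.759° = -2.2473 rad.
y = sin Δλ · cos φ₂ = (-0.7798)(0.3888) = -0.3032
x = cos φ₁ sin φ₂ − sin φ₁ cos φ₂ cos Δλ = (0.5143)(-0.9213) − (0.8576)(0.3888)(-0.6260) = -0.2650
θ = atan2(y, x) = -131.16°; adding 360° gives 229°.

229°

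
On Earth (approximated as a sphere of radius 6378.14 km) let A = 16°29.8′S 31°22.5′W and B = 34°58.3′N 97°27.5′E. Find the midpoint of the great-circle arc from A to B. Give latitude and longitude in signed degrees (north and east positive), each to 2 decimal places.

20.39°, 23.74°

The central angle between A and B is δ = 2.2856 rad.
With f = 0.5, the slerp weights are sin((1−f)δ)/sin δ = 1.2046 and sin(fδ)/sin δ = 1.2046.
Weighted sum of the unit vectors: (1.2046)·(0.8186,-0.4992,-0.2840) + (1.2046)·(-0.1064,0.8125,0.5732) = (0.8580, 0.3774, 0.3484).
Converting back: φ = atan2(z, √(x²+y²)) = 20.39°, λ = atan2(y, x) = 23.74°.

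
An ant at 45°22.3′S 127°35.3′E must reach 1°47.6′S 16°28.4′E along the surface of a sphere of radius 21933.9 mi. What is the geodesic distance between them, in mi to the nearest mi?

Let φ₁ = -0.7919 rad, φ₂ = -0.0313 rad, and Δλ = -1.9393 rad.
cos c = sin φ₁ sin φ₂ + cos φ₁ cos φ₂ cos Δλ = (-0.7117)(-0.0313) + (0.7025)(0.9995)(-0.3602) = -0.23068,
so c = arccos(-0.23068) = 1.80357 rad.
Distance = R·c = 21933.9 × 1.8036 ≈ 39559 mi.

39559 mi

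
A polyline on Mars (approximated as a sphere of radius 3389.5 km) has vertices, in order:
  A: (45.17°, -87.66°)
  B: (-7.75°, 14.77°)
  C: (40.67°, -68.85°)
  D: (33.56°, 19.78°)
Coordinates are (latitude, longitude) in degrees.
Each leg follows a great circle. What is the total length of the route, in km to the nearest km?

Leg A→B: central angle 1.8193 rad, distance 6166.7 km.
Leg B→C: central angle 1.5752 rad, distance 5339.0 km.
Leg C→D: central angle 1.1860 rad, distance 4019.9 km.
Total: 6166.7 + 5339.0 + 4019.9 ≈ 15526 km.

15526 km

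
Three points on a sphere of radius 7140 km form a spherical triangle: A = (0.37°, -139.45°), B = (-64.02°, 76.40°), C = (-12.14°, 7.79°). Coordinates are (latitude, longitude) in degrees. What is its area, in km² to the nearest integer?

Side lengths (central angles): a = 1.2183, b = 2.5383, c = 1.9400 rad; semiperimeter s = 2.8483.
By l'Huilier's theorem, tan(E/4) = √[tan(s/2) tan((s−a)/2) tan((s−b)/2) tan((s−c)/2)], giving spherical excess E = 2.5489 rad.
Area = E·R² = 2.5489 × (7140)² ≈ 129940875 km².

129940875 km²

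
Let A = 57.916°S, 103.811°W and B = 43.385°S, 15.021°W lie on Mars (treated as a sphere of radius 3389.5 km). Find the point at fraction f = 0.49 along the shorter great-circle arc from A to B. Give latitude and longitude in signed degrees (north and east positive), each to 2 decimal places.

The central angle between A and B is δ = 0.9396 rad.
With f = 0.49, the slerp weights are sin((1−f)δ)/sin δ = 0.5711 and sin(fδ)/sin δ = 0.5503.
Weighted sum of the unit vectors: (0.5711)·(-0.1268,-0.5158,-0.8473) + (0.5503)·(0.7019,-0.1884,-0.6869) = (0.3139, -0.3982, -0.8619).
Converting back: φ = atan2(z, √(x²+y²)) = -59.53°, λ = atan2(y, x) = -51.76°.

-59.53°, -51.76°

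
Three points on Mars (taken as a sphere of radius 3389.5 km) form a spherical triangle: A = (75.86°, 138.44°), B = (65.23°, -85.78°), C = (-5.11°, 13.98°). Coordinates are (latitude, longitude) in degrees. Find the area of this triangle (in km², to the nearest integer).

8771145 km²

Side lengths (central angles): a = 1.7230, b = 1.7968, c = 0.6315 rad; semiperimeter s = 2.0756.
By l'Huilier's theorem, tan(E/4) = √[tan(s/2) tan((s−a)/2) tan((s−b)/2) tan((s−c)/2)], giving spherical excess E = 0.7635 rad.
Area = E·R² = 0.7635 × (3389.5)² ≈ 8771145 km².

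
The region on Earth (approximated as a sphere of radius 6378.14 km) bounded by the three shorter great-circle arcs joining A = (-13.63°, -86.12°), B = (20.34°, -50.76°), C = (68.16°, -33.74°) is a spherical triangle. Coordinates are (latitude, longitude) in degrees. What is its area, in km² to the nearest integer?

Side lengths (central angles): a = 0.8550, b = 1.5688, c = 0.8483 rad; semiperimeter s = 1.6361.
By l'Huilier's theorem, tan(E/4) = √[tan(s/2) tan((s−a)/2) tan((s−b)/2) tan((s−c)/2)], giving spherical excess E = 0.3129 rad.
Area = E·R² = 0.3129 × (6378.14)² ≈ 12730406 km².

12730406 km²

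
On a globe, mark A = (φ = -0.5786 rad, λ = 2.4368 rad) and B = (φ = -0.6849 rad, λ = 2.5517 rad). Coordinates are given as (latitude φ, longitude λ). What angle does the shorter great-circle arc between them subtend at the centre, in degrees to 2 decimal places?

Let φ₁ = -0.5786 rad, φ₂ = -0.6849 rad, and Δλ = 0.1149 rad.
Haversine: a = sin²(Δφ/2) + cos φ₁ cos φ₂ sin²(Δλ/2) = 0.0028 + (0.8372)(0.7745)(0.0033) = 0.00496.
Central angle c = 2·arcsin(√a) = 0.14097 rad.
So the angular separation is 8.08°.

8.08°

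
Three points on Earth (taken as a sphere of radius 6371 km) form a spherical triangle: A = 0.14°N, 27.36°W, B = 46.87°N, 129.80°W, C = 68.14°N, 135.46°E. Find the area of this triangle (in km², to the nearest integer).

Side lengths (central angles): a = 0.8549, b = 1.9321, c = 1.7168 rad; semiperimeter s = 2.2519.
By l'Huilier's theorem, tan(E/4) = √[tan(s/2) tan((s−a)/2) tan((s−b)/2) tan((s−c)/2)], giving spherical excess E = 1.0885 rad.
Area = E·R² = 1.0885 × (6371)² ≈ 44183423 km².

44183423 km²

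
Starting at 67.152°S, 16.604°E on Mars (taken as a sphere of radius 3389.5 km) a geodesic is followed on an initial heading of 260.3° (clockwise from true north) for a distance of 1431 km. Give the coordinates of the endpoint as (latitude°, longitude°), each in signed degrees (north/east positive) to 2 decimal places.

-60.16°, -37.66°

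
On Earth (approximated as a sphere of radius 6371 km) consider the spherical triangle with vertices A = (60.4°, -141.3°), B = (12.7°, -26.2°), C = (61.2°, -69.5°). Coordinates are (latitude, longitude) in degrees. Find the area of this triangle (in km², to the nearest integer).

1805116 km²

Side lengths (central angles): a = 1.0067, b = 0.5804, c = 1.5840 rad; semiperimeter s = 1.5855.
By l'Huilier's theorem, tan(E/4) = √[tan(s/2) tan((s−a)/2) tan((s−b)/2) tan((s−c)/2)], giving spherical excess E = 0.0445 rad.
Area = E·R² = 0.0445 × (6371)² ≈ 1805116 km².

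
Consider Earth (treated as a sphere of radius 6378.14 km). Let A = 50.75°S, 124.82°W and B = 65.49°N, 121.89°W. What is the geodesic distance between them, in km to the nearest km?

Let φ₁ = -0.8858 rad, φ₂ = 1.1430 rad, and Δλ = 0.0511 rad.
cos c = sin φ₁ sin φ₂ + cos φ₁ cos φ₂ cos Δλ = (-0.7744)(0.9099) + (0.6327)(0.4149)(0.9987) = -0.44248,
so c = arccos(-0.44248) = 2.02915 rad.
Distance = R·c = 6378.14 × 2.0292 ≈ 12942 km.

12942 km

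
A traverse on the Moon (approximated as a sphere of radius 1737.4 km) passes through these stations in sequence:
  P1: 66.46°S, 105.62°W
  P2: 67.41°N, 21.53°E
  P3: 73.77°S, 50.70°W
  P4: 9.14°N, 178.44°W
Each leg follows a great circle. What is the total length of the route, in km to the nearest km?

Leg P1→P2: central angle 2.7908 rad, distance 4848.7 km.
Leg P2→P3: central angle 2.5939 rad, distance 4506.6 km.
Leg P3→P4: central angle 1.8980 rad, distance 3297.6 km.
Total: 4848.7 + 4506.6 + 3297.6 ≈ 12653 km.

12653 km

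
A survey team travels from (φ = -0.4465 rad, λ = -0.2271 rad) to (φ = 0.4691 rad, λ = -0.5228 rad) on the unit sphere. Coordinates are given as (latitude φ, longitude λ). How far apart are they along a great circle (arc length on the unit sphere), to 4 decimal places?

0.9589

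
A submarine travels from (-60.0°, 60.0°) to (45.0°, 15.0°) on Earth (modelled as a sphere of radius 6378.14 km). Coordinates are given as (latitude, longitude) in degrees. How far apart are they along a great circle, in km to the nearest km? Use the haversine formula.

12384 km

Let φ₁ = -1.0472 rad, φ₂ = 0.7854 rad, and Δλ = -0.7854 rad.
Haversine: a = sin²(Δφ/2) + cos φ₁ cos φ₂ sin²(Δλ/2) = 0.6294 + (0.5000)(0.7071)(0.1464) = 0.68119.
Central angle c = 2·arcsin(√a) = 1.94161 rad.
Distance = R·c = 6378.14 × 1.9416 ≈ 12384 km.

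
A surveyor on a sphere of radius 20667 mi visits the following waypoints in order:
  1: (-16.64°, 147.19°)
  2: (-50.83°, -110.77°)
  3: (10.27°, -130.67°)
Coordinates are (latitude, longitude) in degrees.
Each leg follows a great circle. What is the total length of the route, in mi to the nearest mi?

53387 mi

Leg 1→2: central angle 1.4749 rad, distance 30481.3 mi.
Leg 2→3: central angle 1.1083 rad, distance 22905.5 mi.
Total: 30481.3 + 22905.5 ≈ 53387 mi.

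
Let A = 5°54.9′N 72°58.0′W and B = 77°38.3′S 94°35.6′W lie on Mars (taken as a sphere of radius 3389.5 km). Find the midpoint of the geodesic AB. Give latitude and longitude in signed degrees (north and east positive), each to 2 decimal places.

The central angle between A and B is δ = 1.4734 rad.
With f = 0.5, the slerp weights are sin((1−f)δ)/sin δ = 0.6750 and sin(fδ)/sin δ = 0.6750.
Weighted sum of the unit vectors: (0.6750)·(0.2914,-0.9510,0.1031) + (0.6750)·(-0.0171,-0.2134,-0.9768) = (0.1851, -0.7860, -0.5898).
Converting back: φ = atan2(z, √(x²+y²)) = -36.14°, λ = atan2(y, x) = -76.75°.

-36.14°, -76.75°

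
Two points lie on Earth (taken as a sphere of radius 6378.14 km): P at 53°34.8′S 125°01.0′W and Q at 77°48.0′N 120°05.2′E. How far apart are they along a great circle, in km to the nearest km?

16372 km

In radians: φ₁ = -0.9351, φ₂ = 1.3579, Δλ = -114.897° = -2.0053 rad.
cos c = sin φ₁ sin φ₂ + cos φ₁ cos φ₂ cos Δλ = (-0.8047)(0.9774) + (0.5937)(0.2113)(-0.4210) = -0.83933,
so c = arccos(-0.83933) = 2.56685 rad.
Distance = R·c = 6378.14 × 2.5668 ≈ 16372 km.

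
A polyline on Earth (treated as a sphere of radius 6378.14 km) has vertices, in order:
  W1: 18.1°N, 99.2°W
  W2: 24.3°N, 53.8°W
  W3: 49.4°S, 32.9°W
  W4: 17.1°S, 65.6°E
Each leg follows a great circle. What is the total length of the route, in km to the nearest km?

22383 km

Leg W1→W2: central angle 0.7435 rad, distance 4741.9 km.
Leg W2→W3: central angle 1.3267 rad, distance 8462.1 km.
Leg W3→W4: central angle 1.4391 rad, distance 9178.8 km.
Total: 4741.9 + 8462.1 + 9178.8 ≈ 22383 km.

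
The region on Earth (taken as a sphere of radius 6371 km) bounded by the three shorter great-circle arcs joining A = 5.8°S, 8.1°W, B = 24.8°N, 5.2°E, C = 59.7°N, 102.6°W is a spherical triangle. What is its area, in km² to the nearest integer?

Side lengths (central angles): a = 1.3468, b = 1.6978, c = 0.5799 rad; semiperimeter s = 1.8122.
By l'Huilier's theorem, tan(E/4) = √[tan(s/2) tan((s−a)/2) tan((s−b)/2) tan((s−c)/2)], giving spherical excess E = 0.4413 rad.
Area = E·R² = 0.4413 × (6371)² ≈ 17911639 km².

17911639 km²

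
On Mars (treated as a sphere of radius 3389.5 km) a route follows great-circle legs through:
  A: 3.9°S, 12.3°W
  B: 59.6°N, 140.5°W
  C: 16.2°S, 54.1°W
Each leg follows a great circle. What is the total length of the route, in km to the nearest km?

Leg A→B: central angle 1.9507 rad, distance 6612.1 km.
Leg B→C: central angle 1.7825 rad, distance 6041.8 km.
Total: 6612.1 + 6041.8 ≈ 12654 km.

12654 km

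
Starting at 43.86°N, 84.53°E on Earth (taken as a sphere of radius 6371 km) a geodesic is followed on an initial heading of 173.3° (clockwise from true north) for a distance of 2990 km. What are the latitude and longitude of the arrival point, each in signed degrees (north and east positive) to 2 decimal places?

Angular distance δ = d/R = 2990/6371 = 0.46931 rad; initial bearing θ = 3.0247 rad.
sin φ₂ = sin φ₁ cos δ + cos φ₁ sin δ cos θ = (0.6929)(0.8919) + (0.7210)(0.4523)(-0.9932) = 0.2941, so φ₂ = 17.10°.
Δλ = atan2(sin θ sin δ cos φ₁, cos δ − sin φ₁ sin φ₂) = atan2(0.0380, 0.6881) = 3.165°.
λ₂ = 84.530° + 3.165° = 87.69°.

17.10°, 87.69°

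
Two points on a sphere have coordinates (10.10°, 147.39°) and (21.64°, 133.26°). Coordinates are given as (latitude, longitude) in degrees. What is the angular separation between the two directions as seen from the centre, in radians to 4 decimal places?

In radians: φ₁ = 0.1763, φ₂ = 0.3777, Δλ = -14.130° = -0.2466 rad.
cos c = sin φ₁ sin φ₂ + cos φ₁ cos φ₂ cos Δλ = (0.1754)(0.3688) + (0.9845)(0.9295)(0.9697) = 0.95210,
so c = arccos(0.95210) = 0.31077 rad.
So the angular separation is 0.3108 rad.

0.3108 rad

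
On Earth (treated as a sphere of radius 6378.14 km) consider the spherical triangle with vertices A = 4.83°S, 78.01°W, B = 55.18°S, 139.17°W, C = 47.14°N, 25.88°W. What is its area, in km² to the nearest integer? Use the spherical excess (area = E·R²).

Side lengths (central angles): a = 2.4270, b = 1.2086, c = 1.2201 rad; semiperimeter s = 2.4278.
By l'Huilier's theorem, tan(E/4) = √[tan(s/2) tan((s−a)/2) tan((s−b)/2) tan((s−c)/2)], giving spherical excess E = 0.0930 rad.
Area = E·R² = 0.0930 × (6378.14)² ≈ 3784492 km².

3784492 km²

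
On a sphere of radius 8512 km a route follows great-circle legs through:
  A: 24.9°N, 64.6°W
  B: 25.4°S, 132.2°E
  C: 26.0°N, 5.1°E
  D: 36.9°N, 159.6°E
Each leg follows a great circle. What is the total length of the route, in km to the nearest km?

Leg A→B: central angle 2.8762 rad, distance 24482.3 km.
Leg B→C: central angle 2.3155 rad, distance 19709.9 km.
Leg C→D: central angle 1.9666 rad, distance 16739.5 km.
Total: 24482.3 + 19709.9 + 16739.5 ≈ 60932 km.

60932 km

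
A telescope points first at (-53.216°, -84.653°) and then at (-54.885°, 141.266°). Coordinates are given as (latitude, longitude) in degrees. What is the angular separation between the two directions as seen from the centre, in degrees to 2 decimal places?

Let φ₁ = -0.9288 rad, φ₂ = -0.9579 rad, and Δλ = -2.3402 rad.
cos c = sin φ₁ sin φ₂ + cos φ₁ cos φ₂ cos Δλ = (-0.8009)(-0.8180) + (0.5988)(0.5752)(-0.6957) = 0.41552,
so c = arccos(0.41552) = 1.14229 rad.
So the angular separation is 65.45°.

65.45°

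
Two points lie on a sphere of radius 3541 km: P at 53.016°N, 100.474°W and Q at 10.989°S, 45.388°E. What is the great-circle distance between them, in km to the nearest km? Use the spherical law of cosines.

Let φ₁ = 0.9253 rad, φ₂ = -0.1918 rad, and Δλ = 2.5458 rad.
cos c = sin φ₁ sin φ₂ + cos φ₁ cos φ₂ cos Δλ = (0.7988)(-0.1906) + (0.6016)(0.9817)(-0.8277) = -0.64107,
so c = arccos(-0.64107) = 2.26669 rad.
Distance = R·c = 3541 × 2.2667 ≈ 8026 km.

8026 km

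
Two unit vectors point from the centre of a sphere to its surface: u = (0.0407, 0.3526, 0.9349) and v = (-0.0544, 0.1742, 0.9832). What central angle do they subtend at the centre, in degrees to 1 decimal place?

11.9°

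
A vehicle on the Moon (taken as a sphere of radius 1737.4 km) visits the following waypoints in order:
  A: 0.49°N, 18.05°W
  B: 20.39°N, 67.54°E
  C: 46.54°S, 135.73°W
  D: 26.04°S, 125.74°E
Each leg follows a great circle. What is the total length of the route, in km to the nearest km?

Leg A→B: central angle 1.4957 rad, distance 2598.6 km.
Leg B→C: central angle 2.5777 rad, distance 4478.5 km.
Leg C→D: central angle 1.3418 rad, distance 2331.3 km.
Total: 2598.6 + 4478.5 + 2331.3 ≈ 9408 km.

9408 km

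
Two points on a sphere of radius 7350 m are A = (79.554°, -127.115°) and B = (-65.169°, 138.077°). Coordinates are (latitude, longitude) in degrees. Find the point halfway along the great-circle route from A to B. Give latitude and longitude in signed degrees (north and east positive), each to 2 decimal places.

Central angle δ = 2.6880 rad. Interpolating on the sphere with fraction f = 0.5:
P = [sin((1−f)δ)·A + sin(fδ)·B] / sin δ = 2.2238·A + 2.2238·B in Cartesian coordinates,
giving P = (-0.9381, 0.3024, 0.1687), i.e. latitude 9.71°, longitude 162.13°.

9.71°, 162.13°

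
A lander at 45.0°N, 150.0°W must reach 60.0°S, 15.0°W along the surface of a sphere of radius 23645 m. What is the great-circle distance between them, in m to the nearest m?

With latitudes φ₁ = 45.000°, φ₂ = -60.000° and longitude difference Δλ = 135.000°:
Haversine: a = sin²(Δφ/2) + cos φ₁ cos φ₂ sin²(Δλ/2) = 0.6294 + (0.7071)(0.5000)(0.8536) = 0.93119.
Central angle c = 2·arcsin(√a) = 2.61073 rad.
Distance = R·c = 23645 × 2.6107 ≈ 61731 m.

61731 m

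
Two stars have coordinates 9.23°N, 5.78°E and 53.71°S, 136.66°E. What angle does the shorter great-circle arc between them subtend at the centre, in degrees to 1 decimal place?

Let φ₁ = 0.1611 rad, φ₂ = -0.9374 rad, and Δλ = 2.2843 rad.
cos c = sin φ₁ sin φ₂ + cos φ₁ cos φ₂ cos Δλ = (0.1604)(-0.8060) + (0.9871)(0.5919)(-0.6545) = -0.51164,
so c = arccos(-0.51164) = 2.10789 rad.
So the angular separation is 120.8°.

120.8°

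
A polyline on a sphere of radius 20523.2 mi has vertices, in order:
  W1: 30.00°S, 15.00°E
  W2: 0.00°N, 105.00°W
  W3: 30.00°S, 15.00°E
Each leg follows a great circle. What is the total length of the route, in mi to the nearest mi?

82857 mi

Leg W1→W2: central angle 2.0186 rad, distance 41428.7 mi.
Leg W2→W3: central angle 2.0186 rad, distance 41428.7 mi.
Total: 41428.7 + 41428.7 ≈ 82857 mi.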